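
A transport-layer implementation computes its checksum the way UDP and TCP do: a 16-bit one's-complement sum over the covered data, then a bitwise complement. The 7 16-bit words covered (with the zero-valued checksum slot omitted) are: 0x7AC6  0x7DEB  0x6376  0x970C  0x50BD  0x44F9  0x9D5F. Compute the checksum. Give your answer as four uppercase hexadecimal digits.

D9B4

One's-complement addition (fold any carry out of bit 15 back into bit 0):
  0x7AC6 + 0x7DEB = 0x0F8B1
  0xF8B1 + 0x6376 = 0x15C27 → wrap carry → 0x5C28
  0x5C28 + 0x970C = 0x0F334
  0xF334 + 0x50BD = 0x143F1 → wrap carry → 0x43F2
  0x43F2 + 0x44F9 = 0x088EB
  0x88EB + 0x9D5F = 0x1264A → wrap carry → 0x264B
One's-complement sum = 0x264B.
Checksum = ~0x264B & 0xFFFF = 0xD9B4.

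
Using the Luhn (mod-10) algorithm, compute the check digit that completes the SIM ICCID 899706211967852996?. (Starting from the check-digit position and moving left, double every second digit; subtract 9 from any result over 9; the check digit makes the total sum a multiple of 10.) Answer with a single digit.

Partial digits right→left: 6 9 9 2 5 8 7 6 9 1 1 2 6 0 7 9 9 8
Double every second digit counting from the check-digit position (so the 1st, 3rd, 5th, ... of the partial from the right).
  doubled (with −9 where >9): 3 9 1 5 9 2 3 5 9 → sum 46
  kept as-is: 9 2 8 6 1 2 0 9 8 → sum 45
Total = 46 + 45 = 91.
Check digit = (10 − (91 mod 10)) mod 10 = 9.

9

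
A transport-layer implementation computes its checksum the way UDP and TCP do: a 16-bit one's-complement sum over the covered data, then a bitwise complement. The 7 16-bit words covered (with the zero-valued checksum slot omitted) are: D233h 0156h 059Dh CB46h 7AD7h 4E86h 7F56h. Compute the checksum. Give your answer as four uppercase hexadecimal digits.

One's-complement addition (fold any carry out of bit 15 back into bit 0):
  0xD233 + 0x0156 = 0x0D389
  0xD389 + 0x059D = 0x0D926
  0xD926 + 0xCB46 = 0x1A46C → wrap carry → 0xA46D
  0xA46D + 0x7AD7 = 0x11F44 → wrap carry → 0x1F45
  0x1F45 + 0x4E86 = 0x06DCB
  0x6DCB + 0x7F56 = 0x0ED21
One's-complement sum = 0xED21.
Checksum = ~0xED21 & 0xFFFF = 0x12DE.

12DE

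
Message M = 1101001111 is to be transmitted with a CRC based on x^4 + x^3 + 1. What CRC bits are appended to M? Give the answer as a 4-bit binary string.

Append 4 zeros: 11010011110000. Divide by 11001 (XOR where the leading bit is 1):
  pos 0: 11010 XOR 11001 = 00011
  pos 3: 11011 XOR 11001 = 00010
  pos 6: 10110 XOR 11001 = 01111
  pos 7: 11110 XOR 11001 = 00111
  pos 9: 11100 XOR 11001 = 00101
Remainder (last 4 bits) = 0101. This is the CRC / FCS.

0101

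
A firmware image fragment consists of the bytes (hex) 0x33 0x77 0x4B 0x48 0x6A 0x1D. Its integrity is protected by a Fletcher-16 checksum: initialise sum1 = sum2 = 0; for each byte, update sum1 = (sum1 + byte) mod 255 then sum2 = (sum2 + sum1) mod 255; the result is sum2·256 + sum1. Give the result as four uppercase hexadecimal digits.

80C5

Running sums (mod 255):
  after byte 0 (0x33): sum1=51, sum2=51
  after byte 1 (0x77): sum1=170, sum2=221
  after byte 2 (0x4B): sum1=245, sum2=211
  after byte 3 (0x48): sum1=62, sum2=18
  after byte 4 (0x6A): sum1=168, sum2=186
  after byte 5 (0x1D): sum1=197, sum2=128
Checksum = sum2·256 + sum1 = 128·256 + 197 = 32965 = 0x80C5.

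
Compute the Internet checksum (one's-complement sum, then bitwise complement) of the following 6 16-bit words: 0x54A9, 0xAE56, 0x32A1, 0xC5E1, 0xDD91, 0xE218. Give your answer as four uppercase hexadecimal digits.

One's-complement addition (fold any carry out of bit 15 back into bit 0):
  0x54A9 + 0xAE56 = 0x102FF → wrap carry → 0x0300
  0x0300 + 0x32A1 = 0x035A1
  0x35A1 + 0xC5E1 = 0x0FB82
  0xFB82 + 0xDD91 = 0x1D913 → wrap carry → 0xD914
  0xD914 + 0xE218 = 0x1BB2C → wrap carry → 0xBB2D
One's-complement sum = 0xBB2D.
Checksum = ~0xBB2D & 0xFFFF = 0x44D2.

44D2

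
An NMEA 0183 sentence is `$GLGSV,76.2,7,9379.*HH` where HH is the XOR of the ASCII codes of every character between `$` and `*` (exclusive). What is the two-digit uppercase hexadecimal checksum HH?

65

XOR the ASCII codes of the payload characters:
  'G' = 0x47 → acc = 0x47
  'L' = 0x4C → acc = 0x0B
  'G' = 0x47 → acc = 0x4C
  'S' = 0x53 → acc = 0x1F
  'V' = 0x56 → acc = 0x49
  ',' = 0x2C → acc = 0x65
  '7' = 0x37 → acc = 0x52
  '6' = 0x36 → acc = 0x64
  '.' = 0x2E → acc = 0x4A
  '2' = 0x32 → acc = 0x78
  ',' = 0x2C → acc = 0x54
  '7' = 0x37 → acc = 0x63
  ',' = 0x2C → acc = 0x4F
  '9' = 0x39 → acc = 0x76
  '3' = 0x33 → acc = 0x45
  '7' = 0x37 → acc = 0x72
  '9' = 0x39 → acc = 0x4B
  '.' = 0x2E → acc = 0x65
Checksum = 0x65.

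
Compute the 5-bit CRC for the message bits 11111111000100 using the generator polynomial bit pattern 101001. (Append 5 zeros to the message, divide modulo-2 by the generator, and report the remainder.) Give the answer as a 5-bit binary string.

00001

Append 5 zeros: 1111111100010000000. Divide by 101001 (XOR where the leading bit is 1):
  pos 0: 111111 XOR 101001 = 010110
  pos 1: 101101 XOR 101001 = 000100
  pos 4: 100100 XOR 101001 = 001101
  pos 6: 110101 XOR 101001 = 011100
  pos 7: 111000 XOR 101001 = 010001
  pos 8: 100010 XOR 101001 = 001011
  pos 10: 101100 XOR 101001 = 000101
  pos 13: 101000 XOR 101001 = 000001
Remainder (last 5 bits) = 00001. This is the CRC / FCS.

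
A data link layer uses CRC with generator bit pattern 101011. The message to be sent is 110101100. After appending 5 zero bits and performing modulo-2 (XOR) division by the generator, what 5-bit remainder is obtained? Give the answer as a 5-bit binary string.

Append 5 zeros: 11010110000000. Divide by 101011 (XOR where the leading bit is 1):
  pos 0: 110101 XOR 101011 = 011110
  pos 1: 111101 XOR 101011 = 010110
  pos 2: 101100 XOR 101011 = 000111
  pos 5: 111000 XOR 101011 = 010011
  pos 6: 100110 XOR 101011 = 001101
  pos 8: 110100 XOR 101011 = 011111
Remainder (last 5 bits) = 11111. This is the CRC / FCS.

11111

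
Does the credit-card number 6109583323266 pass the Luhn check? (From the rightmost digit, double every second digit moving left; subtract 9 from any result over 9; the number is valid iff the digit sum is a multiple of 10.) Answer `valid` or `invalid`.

From the right, keep odd positions and double even positions (subtract 9 from any doubled value over 9):
  doubled (positions 2,4,...): 3 6 6 7 9 2 → sum 33
  kept (positions 1,3,...): 6 2 2 3 5 0 6 → sum 24
Total = 57.
57 mod 10 = 7, so the number is invalid.

invalid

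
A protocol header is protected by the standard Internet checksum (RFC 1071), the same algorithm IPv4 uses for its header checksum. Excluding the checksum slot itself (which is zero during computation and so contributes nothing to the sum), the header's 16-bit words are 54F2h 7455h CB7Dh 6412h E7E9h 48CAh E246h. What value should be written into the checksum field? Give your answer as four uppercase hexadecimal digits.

F42C

One's-complement addition (fold any carry out of bit 15 back into bit 0):
  0x54F2 + 0x7455 = 0x0C947
  0xC947 + 0xCB7D = 0x194C4 → wrap carry → 0x94C5
  0x94C5 + 0x6412 = 0x0F8D7
  0xF8D7 + 0xE7E9 = 0x1E0C0 → wrap carry → 0xE0C1
  0xE0C1 + 0x48CA = 0x1298B → wrap carry → 0x298C
  0x298C + 0xE246 = 0x10BD2 → wrap carry → 0x0BD3
One's-complement sum = 0x0BD3.
Checksum = ~0x0BD3 & 0xFFFF = 0xF42C.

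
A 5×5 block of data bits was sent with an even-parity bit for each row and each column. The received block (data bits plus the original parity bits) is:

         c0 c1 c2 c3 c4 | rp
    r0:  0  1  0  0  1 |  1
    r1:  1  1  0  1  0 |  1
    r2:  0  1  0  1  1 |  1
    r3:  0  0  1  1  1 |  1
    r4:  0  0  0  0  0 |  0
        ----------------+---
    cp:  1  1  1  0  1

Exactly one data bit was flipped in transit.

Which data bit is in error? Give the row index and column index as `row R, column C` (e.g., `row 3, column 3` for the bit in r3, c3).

row 0, column 3

Recompute each row's even parity and compare to rp:
  r0: data parity 0, sent rp 1 → mismatch
  r1: data parity 1, sent rp 1 → ok
  r2: data parity 1, sent rp 1 → ok
  r3: data parity 1, sent rp 1 → ok
  r4: data parity 0, sent rp 0 → ok
Recompute each column's even parity and compare to cp:
  c0: data parity 1, sent cp 1 → ok
  c1: data parity 1, sent cp 1 → ok
  c2: data parity 1, sent cp 1 → ok
  c3: data parity 1, sent cp 0 → mismatch
  c4: data parity 1, sent cp 1 → ok
Exactly one row (r0) and one column (c3) fail → the flipped bit is at their intersection.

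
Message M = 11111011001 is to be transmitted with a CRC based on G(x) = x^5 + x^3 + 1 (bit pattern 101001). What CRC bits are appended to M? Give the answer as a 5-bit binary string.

Append 5 zeros: 1111101100100000. Divide by 101001 (XOR where the leading bit is 1):
  pos 0: 111110 XOR 101001 = 010111
  pos 1: 101111 XOR 101001 = 000110
  pos 4: 110100 XOR 101001 = 011101
  pos 5: 111011 XOR 101001 = 010010
  pos 6: 100100 XOR 101001 = 001101
  pos 8: 110100 XOR 101001 = 011101
  pos 9: 111010 XOR 101001 = 010011
  pos 10: 100110 XOR 101001 = 001111
Remainder (last 5 bits) = 01111. This is the CRC / FCS.

01111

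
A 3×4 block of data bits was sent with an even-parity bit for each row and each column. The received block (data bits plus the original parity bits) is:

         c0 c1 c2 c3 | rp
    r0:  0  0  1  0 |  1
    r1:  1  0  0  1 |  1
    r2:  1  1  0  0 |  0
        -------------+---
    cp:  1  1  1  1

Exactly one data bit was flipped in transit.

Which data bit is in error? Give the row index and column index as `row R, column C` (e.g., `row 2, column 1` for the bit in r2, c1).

Recompute each row's even parity and compare to rp:
  r0: data parity 1, sent rp 1 → ok
  r1: data parity 0, sent rp 1 → mismatch
  r2: data parity 0, sent rp 0 → ok
Recompute each column's even parity and compare to cp:
  c0: data parity 0, sent cp 1 → mismatch
  c1: data parity 1, sent cp 1 → ok
  c2: data parity 1, sent cp 1 → ok
  c3: data parity 1, sent cp 1 → ok
Exactly one row (r1) and one column (c0) fail → the flipped bit is at their intersection.

row 1, column 0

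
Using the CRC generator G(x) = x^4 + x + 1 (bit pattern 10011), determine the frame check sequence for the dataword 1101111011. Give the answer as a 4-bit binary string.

Append 4 zeros: 11011110110000. Divide by 10011 (XOR where the leading bit is 1):
  pos 0: 11011 XOR 10011 = 01000
  pos 1: 10001 XOR 10011 = 00010
  pos 4: 10101 XOR 10011 = 00110
  pos 6: 11010 XOR 10011 = 01001
  pos 7: 10010 XOR 10011 = 00001
Remainder (last 4 bits) = 0100. This is the CRC / FCS.

0100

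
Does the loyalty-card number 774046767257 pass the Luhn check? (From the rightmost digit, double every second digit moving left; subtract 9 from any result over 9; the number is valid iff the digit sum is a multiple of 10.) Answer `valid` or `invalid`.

From the right, keep odd positions and double even positions (subtract 9 from any doubled value over 9):
  doubled (positions 2,4,...): 1 5 5 8 8 5 → sum 32
  kept (positions 1,3,...): 7 2 6 6 0 7 → sum 28
Total = 60.
60 mod 10 = 0, so the number is valid.

valid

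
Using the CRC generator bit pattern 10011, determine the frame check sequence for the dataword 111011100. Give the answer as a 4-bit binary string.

0100

Append 4 zeros: 1110111000000. Divide by 10011 (XOR where the leading bit is 1):
  pos 0: 11101 XOR 10011 = 01110
  pos 1: 11101 XOR 10011 = 01110
  pos 2: 11101 XOR 10011 = 01110
  pos 3: 11100 XOR 10011 = 01111
  pos 4: 11110 XOR 10011 = 01101
  pos 5: 11010 XOR 10011 = 01001
  pos 6: 10010 XOR 10011 = 00001
Remainder (last 4 bits) = 0100. This is the CRC / FCS.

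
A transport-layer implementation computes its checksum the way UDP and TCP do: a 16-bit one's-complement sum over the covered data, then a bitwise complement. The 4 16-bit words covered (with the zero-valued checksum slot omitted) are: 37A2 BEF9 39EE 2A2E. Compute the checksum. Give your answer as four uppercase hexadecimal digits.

A547

One's-complement addition (fold any carry out of bit 15 back into bit 0):
  0x37A2 + 0xBEF9 = 0x0F69B
  0xF69B + 0x39EE = 0x13089 → wrap carry → 0x308A
  0x308A + 0x2A2E = 0x05AB8
One's-complement sum = 0x5AB8.
Checksum = ~0x5AB8 & 0xFFFF = 0xA547.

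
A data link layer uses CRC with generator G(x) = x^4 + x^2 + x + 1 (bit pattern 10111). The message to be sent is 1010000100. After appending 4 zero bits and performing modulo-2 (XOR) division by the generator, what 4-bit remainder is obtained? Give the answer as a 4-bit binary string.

Append 4 zeros: 10100001000000. Divide by 10111 (XOR where the leading bit is 1):
  pos 0: 10100 XOR 10111 = 00011
  pos 3: 11001 XOR 10111 = 01110
  pos 4: 11100 XOR 10111 = 01011
  pos 5: 10110 XOR 10111 = 00001
  pos 9: 10000 XOR 10111 = 00111
Remainder (last 4 bits) = 0111. This is the CRC / FCS.

0111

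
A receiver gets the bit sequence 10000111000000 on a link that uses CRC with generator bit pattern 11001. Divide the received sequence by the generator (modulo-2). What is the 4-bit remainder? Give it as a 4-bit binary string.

0000

Modulo-2 division of 10000111000000 by 11001:
  pos 0: 10000 XOR 11001 = 01001
  pos 1: 10011 XOR 11001 = 01010
  pos 2: 10101 XOR 11001 = 01100
  pos 3: 11001 XOR 11001 = 00000
Remainder = 0000 (zero — the frame passes the CRC check).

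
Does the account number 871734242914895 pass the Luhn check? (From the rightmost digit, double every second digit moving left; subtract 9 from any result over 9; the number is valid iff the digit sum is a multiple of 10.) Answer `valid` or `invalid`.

From the right, keep odd positions and double even positions (subtract 9 from any doubled value over 9):
  doubled (positions 2,4,...): 9 8 9 8 8 5 5 → sum 52
  kept (positions 1,3,...): 5 8 1 2 2 3 1 8 → sum 30
Total = 82.
82 mod 10 = 2, so the number is invalid.

invalid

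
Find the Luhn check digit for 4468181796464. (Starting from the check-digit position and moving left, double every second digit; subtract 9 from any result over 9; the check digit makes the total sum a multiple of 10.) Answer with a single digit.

Partial digits right→left: 4 6 4 6 9 7 1 8 1 8 6 4 4
Double every second digit counting from the check-digit position (so the 1st, 3rd, 5th, ... of the partial from the right).
  doubled (with −9 where >9): 8 8 9 2 2 3 8 → sum 40
  kept as-is: 6 6 7 8 8 4 → sum 39
Total = 40 + 39 = 79.
Check digit = (10 − (79 mod 10)) mod 10 = 1.

1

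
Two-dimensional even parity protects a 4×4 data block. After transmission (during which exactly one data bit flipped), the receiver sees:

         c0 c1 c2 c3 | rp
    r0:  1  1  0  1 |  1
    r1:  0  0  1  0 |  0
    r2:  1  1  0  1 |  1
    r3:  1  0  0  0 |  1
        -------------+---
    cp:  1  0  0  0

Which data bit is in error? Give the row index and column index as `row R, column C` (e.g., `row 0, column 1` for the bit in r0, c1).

Recompute each row's even parity and compare to rp:
  r0: data parity 1, sent rp 1 → ok
  r1: data parity 1, sent rp 0 → mismatch
  r2: data parity 1, sent rp 1 → ok
  r3: data parity 1, sent rp 1 → ok
Recompute each column's even parity and compare to cp:
  c0: data parity 1, sent cp 1 → ok
  c1: data parity 0, sent cp 0 → ok
  c2: data parity 1, sent cp 0 → mismatch
  c3: data parity 0, sent cp 0 → ok
Exactly one row (r1) and one column (c2) fail → the flipped bit is at their intersection.

row 1, column 2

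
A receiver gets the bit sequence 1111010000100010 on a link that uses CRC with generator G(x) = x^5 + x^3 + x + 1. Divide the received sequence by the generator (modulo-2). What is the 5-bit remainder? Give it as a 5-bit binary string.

Modulo-2 division of 1111010000100010 by 101011:
  pos 0: 111101 XOR 101011 = 010110
  pos 1: 101100 XOR 101011 = 000111
  pos 4: 111000 XOR 101011 = 010011
  pos 5: 100111 XOR 101011 = 001100
  pos 7: 110000 XOR 101011 = 011011
  pos 8: 110110 XOR 101011 = 011101
  pos 9: 111011 XOR 101011 = 010000
  pos 10: 100000 XOR 101011 = 001011
Remainder = 01011 (nonzero — an error is detected).

01011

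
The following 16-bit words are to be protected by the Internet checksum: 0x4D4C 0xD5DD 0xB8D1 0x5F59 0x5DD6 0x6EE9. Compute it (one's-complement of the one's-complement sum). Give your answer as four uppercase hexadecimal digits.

One's-complement addition (fold any carry out of bit 15 back into bit 0):
  0x4D4C + 0xD5DD = 0x12329 → wrap carry → 0x232A
  0x232A + 0xB8D1 = 0x0DBFB
  0xDBFB + 0x5F59 = 0x13B54 → wrap carry → 0x3B55
  0x3B55 + 0x5DD6 = 0x0992B
  0x992B + 0x6EE9 = 0x10814 → wrap carry → 0x0815
One's-complement sum = 0x0815.
Checksum = ~0x0815 & 0xFFFF = 0xF7EA.

F7EA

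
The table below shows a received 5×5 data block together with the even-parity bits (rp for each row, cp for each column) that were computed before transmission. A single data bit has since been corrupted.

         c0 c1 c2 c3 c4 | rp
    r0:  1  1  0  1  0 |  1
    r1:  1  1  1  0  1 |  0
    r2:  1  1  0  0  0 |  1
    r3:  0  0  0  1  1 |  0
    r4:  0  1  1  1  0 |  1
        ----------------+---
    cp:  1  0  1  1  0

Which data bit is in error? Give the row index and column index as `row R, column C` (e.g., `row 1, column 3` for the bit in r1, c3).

Recompute each row's even parity and compare to rp:
  r0: data parity 1, sent rp 1 → ok
  r1: data parity 0, sent rp 0 → ok
  r2: data parity 0, sent rp 1 → mismatch
  r3: data parity 0, sent rp 0 → ok
  r4: data parity 1, sent rp 1 → ok
Recompute each column's even parity and compare to cp:
  c0: data parity 1, sent cp 1 → ok
  c1: data parity 0, sent cp 0 → ok
  c2: data parity 0, sent cp 1 → mismatch
  c3: data parity 1, sent cp 1 → ok
  c4: data parity 0, sent cp 0 → ok
Exactly one row (r2) and one column (c2) fail → the flipped bit is at their intersection.

row 2, column 2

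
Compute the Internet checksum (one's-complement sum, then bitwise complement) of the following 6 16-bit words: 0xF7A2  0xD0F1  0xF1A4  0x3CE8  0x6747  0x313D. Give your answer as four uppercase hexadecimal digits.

One's-complement addition (fold any carry out of bit 15 back into bit 0):
  0xF7A2 + 0xD0F1 = 0x1C893 → wrap carry → 0xC894
  0xC894 + 0xF1A4 = 0x1BA38 → wrap carry → 0xBA39
  0xBA39 + 0x3CE8 = 0x0F721
  0xF721 + 0x6747 = 0x15E68 → wrap carry → 0x5E69
  0x5E69 + 0x313D = 0x08FA6
One's-complement sum = 0x8FA6.
Checksum = ~0x8FA6 & 0xFFFF = 0x7059.

7059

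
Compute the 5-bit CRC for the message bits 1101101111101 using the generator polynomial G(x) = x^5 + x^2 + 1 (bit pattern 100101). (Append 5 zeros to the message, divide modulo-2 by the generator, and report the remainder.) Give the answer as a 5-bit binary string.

11001

Append 5 zeros: 110110111110100000. Divide by 100101 (XOR where the leading bit is 1):
  pos 0: 110110 XOR 100101 = 010011
  pos 1: 100111 XOR 100101 = 000010
  pos 5: 101111 XOR 100101 = 001010
  pos 7: 101001 XOR 100101 = 001100
  pos 9: 110000 XOR 100101 = 010101
  pos 10: 101010 XOR 100101 = 001111
  pos 12: 111100 XOR 100101 = 011001
Remainder (last 5 bits) = 11001. This is the CRC / FCS.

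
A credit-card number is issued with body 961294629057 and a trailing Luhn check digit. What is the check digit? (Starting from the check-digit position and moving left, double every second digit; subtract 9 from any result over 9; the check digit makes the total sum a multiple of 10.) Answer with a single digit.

Partial digits right→left: 7 5 0 9 2 6 4 9 2 1 6 9
Double every second digit counting from the check-digit position (so the 1st, 3rd, 5th, ... of the partial from the right).
  doubled (with −9 where >9): 5 0 4 8 4 3 → sum 24
  kept as-is: 5 9 6 9 1 9 → sum 39
Total = 24 + 39 = 63.
Check digit = (10 − (63 mod 10)) mod 10 = 7.

7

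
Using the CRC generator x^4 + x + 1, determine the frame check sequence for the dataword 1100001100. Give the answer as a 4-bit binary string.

Append 4 zeros: 11000011000000. Divide by 10011 (XOR where the leading bit is 1):
  pos 0: 11000 XOR 10011 = 01011
  pos 1: 10110 XOR 10011 = 00101
  pos 3: 10111 XOR 10011 = 00100
  pos 5: 10000 XOR 10011 = 00011
  pos 8: 11000 XOR 10011 = 01011
  pos 9: 10110 XOR 10011 = 00101
Remainder (last 4 bits) = 0101. This is the CRC / FCS.

0101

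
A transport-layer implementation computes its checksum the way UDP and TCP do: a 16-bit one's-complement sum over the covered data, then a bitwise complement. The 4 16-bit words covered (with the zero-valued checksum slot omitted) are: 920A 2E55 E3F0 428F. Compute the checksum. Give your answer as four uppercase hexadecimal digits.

One's-complement addition (fold any carry out of bit 15 back into bit 0):
  0x920A + 0x2E55 = 0x0C05F
  0xC05F + 0xE3F0 = 0x1A44F → wrap carry → 0xA450
  0xA450 + 0x428F = 0x0E6DF
One's-complement sum = 0xE6DF.
Checksum = ~0xE6DF & 0xFFFF = 0x1920.

1920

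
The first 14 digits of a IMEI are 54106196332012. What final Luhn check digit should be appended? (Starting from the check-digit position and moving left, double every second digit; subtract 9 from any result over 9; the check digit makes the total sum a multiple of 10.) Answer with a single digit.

0

Partial digits right→left: 2 1 0 2 3 3 6 9 1 6 0 1 4 5
Double every second digit counting from the check-digit position (so the 1st, 3rd, 5th, ... of the partial from the right).
  doubled (with −9 where >9): 4 0 6 3 2 0 8 → sum 23
  kept as-is: 1 2 3 9 6 1 5 → sum 27
Total = 23 + 27 = 50.
Check digit = (10 − (50 mod 10)) mod 10 = 0.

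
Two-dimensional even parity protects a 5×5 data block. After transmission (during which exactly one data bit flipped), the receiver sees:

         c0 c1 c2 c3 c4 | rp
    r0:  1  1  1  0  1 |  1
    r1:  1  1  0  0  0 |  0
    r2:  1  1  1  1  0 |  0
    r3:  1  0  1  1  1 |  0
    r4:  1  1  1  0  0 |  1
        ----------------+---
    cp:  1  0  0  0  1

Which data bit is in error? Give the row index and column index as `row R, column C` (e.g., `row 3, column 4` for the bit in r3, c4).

Recompute each row's even parity and compare to rp:
  r0: data parity 0, sent rp 1 → mismatch
  r1: data parity 0, sent rp 0 → ok
  r2: data parity 0, sent rp 0 → ok
  r3: data parity 0, sent rp 0 → ok
  r4: data parity 1, sent rp 1 → ok
Recompute each column's even parity and compare to cp:
  c0: data parity 1, sent cp 1 → ok
  c1: data parity 0, sent cp 0 → ok
  c2: data parity 0, sent cp 0 → ok
  c3: data parity 0, sent cp 0 → ok
  c4: data parity 0, sent cp 1 → mismatch
Exactly one row (r0) and one column (c4) fail → the flipped bit is at their intersection.

row 0, column 4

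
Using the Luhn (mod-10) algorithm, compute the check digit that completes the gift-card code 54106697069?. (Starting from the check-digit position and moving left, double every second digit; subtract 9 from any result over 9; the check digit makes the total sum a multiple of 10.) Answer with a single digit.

3

Partial digits right→left: 9 6 0 7 9 6 6 0 1 4 5
Double every second digit counting from the check-digit position (so the 1st, 3rd, 5th, ... of the partial from the right).
  doubled (with −9 where >9): 9 0 9 3 2 1 → sum 24
  kept as-is: 6 7 6 0 4 → sum 23
Total = 24 + 23 = 47.
Check digit = (10 − (47 mod 10)) mod 10 = 3.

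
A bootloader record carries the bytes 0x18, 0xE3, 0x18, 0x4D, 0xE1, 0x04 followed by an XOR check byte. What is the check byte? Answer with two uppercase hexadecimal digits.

4B

XOR the bytes together:
  start with 0x18
  0x18 ⊕ 0xE3 = 0xFB
  0xFB ⊕ 0x18 = 0xE3
  0xE3 ⊕ 0x4D = 0xAE
  0xAE ⊕ 0xE1 = 0x4F
  0x4F ⊕ 0x04 = 0x4B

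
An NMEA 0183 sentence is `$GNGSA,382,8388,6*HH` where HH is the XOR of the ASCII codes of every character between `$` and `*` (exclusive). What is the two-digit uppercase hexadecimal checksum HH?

XOR the ASCII codes of the payload characters:
  'G' = 0x47 → acc = 0x47
  'N' = 0x4E → acc = 0x09
  'G' = 0x47 → acc = 0x4E
  'S' = 0x53 → acc = 0x1D
  'A' = 0x41 → acc = 0x5C
  ',' = 0x2C → acc = 0x70
  '3' = 0x33 → acc = 0x43
  '8' = 0x38 → acc = 0x7B
  '2' = 0x32 → acc = 0x49
  ',' = 0x2C → acc = 0x65
  '8' = 0x38 → acc = 0x5D
  '3' = 0x33 → acc = 0x6E
  '8' = 0x38 → acc = 0x56
  '8' = 0x38 → acc = 0x6E
  ',' = 0x2C → acc = 0x42
  '6' = 0x36 → acc = 0x74
Checksum = 0x74.

74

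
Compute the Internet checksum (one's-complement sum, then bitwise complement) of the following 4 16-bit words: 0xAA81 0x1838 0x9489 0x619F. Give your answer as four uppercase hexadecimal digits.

One's-complement addition (fold any carry out of bit 15 back into bit 0):
  0xAA81 + 0x1838 = 0x0C2B9
  0xC2B9 + 0x9489 = 0x15742 → wrap carry → 0x5743
  0x5743 + 0x619F = 0x0B8E2
One's-complement sum = 0xB8E2.
Checksum = ~0xB8E2 & 0xFFFF = 0x471D.

471D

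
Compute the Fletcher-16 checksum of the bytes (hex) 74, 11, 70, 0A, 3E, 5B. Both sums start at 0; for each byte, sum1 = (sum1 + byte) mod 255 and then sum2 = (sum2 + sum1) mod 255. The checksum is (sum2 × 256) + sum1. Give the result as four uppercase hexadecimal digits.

C799

Running sums (mod 255):
  after byte 0 (74): sum1=116, sum2=116
  after byte 1 (11): sum1=133, sum2=249
  after byte 2 (70): sum1=245, sum2=239
  after byte 3 (0A): sum1=0, sum2=239
  after byte 4 (3E): sum1=62, sum2=46
  after byte 5 (5B): sum1=153, sum2=199
Checksum = sum2·256 + sum1 = 199·256 + 153 = 51097 = 0xC799.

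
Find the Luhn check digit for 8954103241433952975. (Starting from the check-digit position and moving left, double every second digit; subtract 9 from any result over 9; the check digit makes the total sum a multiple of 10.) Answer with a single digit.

4

Partial digits right→left: 5 7 9 2 5 9 3 3 4 1 4 2 3 0 1 4 5 9 8
Double every second digit counting from the check-digit position (so the 1st, 3rd, 5th, ... of the partial from the right).
  doubled (with −9 where >9): 1 9 1 6 8 8 6 2 1 7 → sum 49
  kept as-is: 7 2 9 3 1 2 0 4 9 → sum 37
Total = 49 + 37 = 86.
Check digit = (10 − (86 mod 10)) mod 10 = 4.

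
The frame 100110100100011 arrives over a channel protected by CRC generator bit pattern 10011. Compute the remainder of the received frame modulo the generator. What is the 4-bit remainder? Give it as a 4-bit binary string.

0000

Modulo-2 division of 100110100100011 by 10011:
  pos 0: 10011 XOR 10011 = 00000
  pos 6: 10010 XOR 10011 = 00001
  pos 10: 10011 XOR 10011 = 00000
Remainder = 0000 (zero — the frame passes the CRC check).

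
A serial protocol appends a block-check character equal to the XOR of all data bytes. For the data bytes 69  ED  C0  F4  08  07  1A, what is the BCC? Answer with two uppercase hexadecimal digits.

XOR the bytes together:
  start with 0x69
  0x69 ⊕ 0xED = 0x84
  0x84 ⊕ 0xC0 = 0x44
  0x44 ⊕ 0xF4 = 0xB0
  0xB0 ⊕ 0x08 = 0xB8
  0xB8 ⊕ 0x07 = 0xBF
  0xBF ⊕ 0x1A = 0xA5

A5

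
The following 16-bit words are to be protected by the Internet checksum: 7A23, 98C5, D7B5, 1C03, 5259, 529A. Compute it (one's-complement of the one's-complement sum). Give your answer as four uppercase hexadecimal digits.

One's-complement addition (fold any carry out of bit 15 back into bit 0):
  0x7A23 + 0x98C5 = 0x112E8 → wrap carry → 0x12E9
  0x12E9 + 0xD7B5 = 0x0EA9E
  0xEA9E + 0x1C03 = 0x106A1 → wrap carry → 0x06A2
  0x06A2 + 0x5259 = 0x058FB
  0x58FB + 0x529A = 0x0AB95
One's-complement sum = 0xAB95.
Checksum = ~0xAB95 & 0xFFFF = 0x546A.

546A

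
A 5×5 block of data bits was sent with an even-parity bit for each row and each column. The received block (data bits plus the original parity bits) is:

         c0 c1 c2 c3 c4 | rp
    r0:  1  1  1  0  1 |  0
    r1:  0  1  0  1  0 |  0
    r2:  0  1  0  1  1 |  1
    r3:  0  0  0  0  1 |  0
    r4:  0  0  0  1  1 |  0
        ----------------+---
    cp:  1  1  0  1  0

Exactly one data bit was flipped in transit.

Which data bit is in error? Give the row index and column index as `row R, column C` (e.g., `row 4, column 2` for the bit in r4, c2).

Recompute each row's even parity and compare to rp:
  r0: data parity 0, sent rp 0 → ok
  r1: data parity 0, sent rp 0 → ok
  r2: data parity 1, sent rp 1 → ok
  r3: data parity 1, sent rp 0 → mismatch
  r4: data parity 0, sent rp 0 → ok
Recompute each column's even parity and compare to cp:
  c0: data parity 1, sent cp 1 → ok
  c1: data parity 1, sent cp 1 → ok
  c2: data parity 1, sent cp 0 → mismatch
  c3: data parity 1, sent cp 1 → ok
  c4: data parity 0, sent cp 0 → ok
Exactly one row (r3) and one column (c2) fail → the flipped bit is at their intersection.

row 3, column 2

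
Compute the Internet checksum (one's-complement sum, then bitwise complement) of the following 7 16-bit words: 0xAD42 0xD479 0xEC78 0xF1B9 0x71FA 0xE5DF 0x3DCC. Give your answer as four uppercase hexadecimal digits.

One's-complement addition (fold any carry out of bit 15 back into bit 0):
  0xAD42 + 0xD479 = 0x181BB → wrap carry → 0x81BC
  0x81BC + 0xEC78 = 0x16E34 → wrap carry → 0x6E35
  0x6E35 + 0xF1B9 = 0x15FEE → wrap carry → 0x5FEF
  0x5FEF + 0x71FA = 0x0D1E9
  0xD1E9 + 0xE5DF = 0x1B7C8 → wrap carry → 0xB7C9
  0xB7C9 + 0x3DCC = 0x0F595
One's-complement sum = 0xF595.
Checksum = ~0xF595 & 0xFFFF = 0x0A6A.

0A6A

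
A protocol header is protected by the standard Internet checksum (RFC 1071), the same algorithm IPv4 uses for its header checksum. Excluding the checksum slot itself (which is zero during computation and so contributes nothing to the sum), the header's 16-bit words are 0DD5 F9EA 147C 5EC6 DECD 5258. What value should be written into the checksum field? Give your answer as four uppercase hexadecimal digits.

53D7

One's-complement addition (fold any carry out of bit 15 back into bit 0):
  0x0DD5 + 0xF9EA = 0x107BF → wrap carry → 0x07C0
  0x07C0 + 0x147C = 0x01C3C
  0x1C3C + 0x5EC6 = 0x07B02
  0x7B02 + 0xDECD = 0x159CF → wrap carry → 0x59D0
  0x59D0 + 0x5258 = 0x0AC28
One's-complement sum = 0xAC28.
Checksum = ~0xAC28 & 0xFFFF = 0x53D7.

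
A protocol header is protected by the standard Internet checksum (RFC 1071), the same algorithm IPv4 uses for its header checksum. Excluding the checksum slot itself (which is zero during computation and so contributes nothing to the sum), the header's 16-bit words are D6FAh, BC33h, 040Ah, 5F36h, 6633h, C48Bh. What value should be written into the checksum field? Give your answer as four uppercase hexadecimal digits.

DED1

One's-complement addition (fold any carry out of bit 15 back into bit 0):
  0xD6FA + 0xBC33 = 0x1932D → wrap carry → 0x932E
  0x932E + 0x040A = 0x09738
  0x9738 + 0x5F36 = 0x0F66E
  0xF66E + 0x6633 = 0x15CA1 → wrap carry → 0x5CA2
  0x5CA2 + 0xC48B = 0x1212D → wrap carry → 0x212E
One's-complement sum = 0x212E.
Checksum = ~0x212E & 0xFFFF = 0xDED1.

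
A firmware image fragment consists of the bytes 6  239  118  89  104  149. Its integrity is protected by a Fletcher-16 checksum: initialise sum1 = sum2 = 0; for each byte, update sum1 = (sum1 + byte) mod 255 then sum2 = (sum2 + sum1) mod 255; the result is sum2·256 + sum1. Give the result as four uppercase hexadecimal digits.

Running sums (mod 255):
  after byte 0 (6): sum1=6, sum2=6
  after byte 1 (239): sum1=245, sum2=251
  after byte 2 (118): sum1=108, sum2=104
  after byte 3 (89): sum1=197, sum2=46
  after byte 4 (104): sum1=46, sum2=92
  after byte 5 (149): sum1=195, sum2=32
Checksum = sum2·256 + sum1 = 32·256 + 195 = 8387 = 0x20C3.

20C3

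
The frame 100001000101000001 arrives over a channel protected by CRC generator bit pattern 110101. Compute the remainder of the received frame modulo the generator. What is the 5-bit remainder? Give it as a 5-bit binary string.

10000

Modulo-2 division of 100001000101000001 by 110101:
  pos 0: 100001 XOR 110101 = 010100
  pos 1: 101000 XOR 110101 = 011101
  pos 2: 111010 XOR 110101 = 001111
  pos 4: 111101 XOR 110101 = 001000
  pos 6: 100001 XOR 110101 = 010100
  pos 7: 101000 XOR 110101 = 011101
  pos 8: 111010 XOR 110101 = 001111
  pos 10: 111100 XOR 110101 = 001001
  pos 12: 100101 XOR 110101 = 010000
Remainder = 10000 (nonzero — an error is detected).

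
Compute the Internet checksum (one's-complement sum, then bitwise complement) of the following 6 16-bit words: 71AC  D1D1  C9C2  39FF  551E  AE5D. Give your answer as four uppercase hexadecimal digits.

One's-complement addition (fold any carry out of bit 15 back into bit 0):
  0x71AC + 0xD1D1 = 0x1437D → wrap carry → 0x437E
  0x437E + 0xC9C2 = 0x10D40 → wrap carry → 0x0D41
  0x0D41 + 0x39FF = 0x04740
  0x4740 + 0x551E = 0x09C5E
  0x9C5E + 0xAE5D = 0x14ABB → wrap carry → 0x4ABC
One's-complement sum = 0x4ABC.
Checksum = ~0x4ABC & 0xFFFF = 0xB543.

B543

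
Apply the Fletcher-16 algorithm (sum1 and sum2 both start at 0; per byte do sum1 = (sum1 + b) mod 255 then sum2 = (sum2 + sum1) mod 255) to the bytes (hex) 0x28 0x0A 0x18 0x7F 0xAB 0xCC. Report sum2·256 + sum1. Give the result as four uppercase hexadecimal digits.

2642

Running sums (mod 255):
  after byte 0 (0x28): sum1=40, sum2=40
  after byte 1 (0x0A): sum1=50, sum2=90
  after byte 2 (0x18): sum1=74, sum2=164
  after byte 3 (0x7F): sum1=201, sum2=110
  after byte 4 (0xAB): sum1=117, sum2=227
  after byte 5 (0xCC): sum1=66, sum2=38
Checksum = sum2·256 + sum1 = 38·256 + 66 = 9794 = 0x2642.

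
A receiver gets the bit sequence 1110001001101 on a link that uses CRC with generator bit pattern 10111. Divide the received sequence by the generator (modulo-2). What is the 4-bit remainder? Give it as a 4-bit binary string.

0111

Modulo-2 division of 1110001001101 by 10111:
  pos 0: 11100 XOR 10111 = 01011
  pos 1: 10110 XOR 10111 = 00001
  pos 5: 11001 XOR 10111 = 01110
  pos 6: 11101 XOR 10111 = 01010
  pos 7: 10100 XOR 10111 = 00011
Remainder = 0111 (nonzero — an error is detected).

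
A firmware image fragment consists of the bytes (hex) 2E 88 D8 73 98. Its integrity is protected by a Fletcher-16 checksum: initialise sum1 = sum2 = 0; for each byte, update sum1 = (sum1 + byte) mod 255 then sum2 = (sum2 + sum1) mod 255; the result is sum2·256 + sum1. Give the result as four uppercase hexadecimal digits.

Running sums (mod 255):
  after byte 0 (2E): sum1=46, sum2=46
  after byte 1 (88): sum1=182, sum2=228
  after byte 2 (D8): sum1=143, sum2=116
  after byte 3 (73): sum1=3, sum2=119
  after byte 4 (98): sum1=155, sum2=19
Checksum = sum2·256 + sum1 = 19·256 + 155 = 5019 = 0x139B.

139B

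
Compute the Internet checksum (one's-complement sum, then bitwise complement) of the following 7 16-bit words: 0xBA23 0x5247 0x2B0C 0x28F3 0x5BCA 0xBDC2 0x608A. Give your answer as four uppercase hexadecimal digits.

257E

One's-complement addition (fold any carry out of bit 15 back into bit 0):
  0xBA23 + 0x5247 = 0x10C6A → wrap carry → 0x0C6B
  0x0C6B + 0x2B0C = 0x03777
  0x3777 + 0x28F3 = 0x0606A
  0x606A + 0x5BCA = 0x0BC34
  0xBC34 + 0xBDC2 = 0x179F6 → wrap carry → 0x79F7
  0x79F7 + 0x608A = 0x0DA81
One's-complement sum = 0xDA81.
Checksum = ~0xDA81 & 0xFFFF = 0x257E.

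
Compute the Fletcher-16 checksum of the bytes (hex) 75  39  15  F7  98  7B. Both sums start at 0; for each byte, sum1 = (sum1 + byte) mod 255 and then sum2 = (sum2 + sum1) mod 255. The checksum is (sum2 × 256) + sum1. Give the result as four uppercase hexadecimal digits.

Running sums (mod 255):
  after byte 0 (75): sum1=117, sum2=117
  after byte 1 (39): sum1=174, sum2=36
  after byte 2 (15): sum1=195, sum2=231
  after byte 3 (F7): sum1=187, sum2=163
  after byte 4 (98): sum1=84, sum2=247
  after byte 5 (7B): sum1=207, sum2=199
Checksum = sum2·256 + sum1 = 199·256 + 207 = 51151 = 0xC7CF.

C7CF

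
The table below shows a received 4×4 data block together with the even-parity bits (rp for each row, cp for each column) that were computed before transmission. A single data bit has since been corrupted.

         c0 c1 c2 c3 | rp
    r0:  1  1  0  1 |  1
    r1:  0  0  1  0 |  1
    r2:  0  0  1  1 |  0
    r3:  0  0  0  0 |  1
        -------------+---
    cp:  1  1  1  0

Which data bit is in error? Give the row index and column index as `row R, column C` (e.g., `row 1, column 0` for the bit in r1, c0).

row 3, column 2

Recompute each row's even parity and compare to rp:
  r0: data parity 1, sent rp 1 → ok
  r1: data parity 1, sent rp 1 → ok
  r2: data parity 0, sent rp 0 → ok
  r3: data parity 0, sent rp 1 → mismatch
Recompute each column's even parity and compare to cp:
  c0: data parity 1, sent cp 1 → ok
  c1: data parity 1, sent cp 1 → ok
  c2: data parity 0, sent cp 1 → mismatch
  c3: data parity 0, sent cp 0 → ok
Exactly one row (r3) and one column (c2) fail → the flipped bit is at their intersection.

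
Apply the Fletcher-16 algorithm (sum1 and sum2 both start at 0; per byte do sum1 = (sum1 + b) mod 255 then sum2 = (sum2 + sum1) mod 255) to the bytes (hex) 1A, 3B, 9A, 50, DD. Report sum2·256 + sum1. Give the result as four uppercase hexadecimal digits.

Running sums (mod 255):
  after byte 0 (1A): sum1=26, sum2=26
  after byte 1 (3B): sum1=85, sum2=111
  after byte 2 (9A): sum1=239, sum2=95
  after byte 3 (50): sum1=64, sum2=159
  after byte 4 (DD): sum1=30, sum2=189
Checksum = sum2·256 + sum1 = 189·256 + 30 = 48414 = 0xBD1E.

BD1E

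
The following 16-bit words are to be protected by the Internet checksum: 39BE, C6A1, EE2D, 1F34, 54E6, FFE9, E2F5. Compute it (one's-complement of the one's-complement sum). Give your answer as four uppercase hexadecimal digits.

BA77

One's-complement addition (fold any carry out of bit 15 back into bit 0):
  0x39BE + 0xC6A1 = 0x1005F → wrap carry → 0x0060
  0x0060 + 0xEE2D = 0x0EE8D
  0xEE8D + 0x1F34 = 0x10DC1 → wrap carry → 0x0DC2
  0x0DC2 + 0x54E6 = 0x062A8
  0x62A8 + 0xFFE9 = 0x16291 → wrap carry → 0x6292
  0x6292 + 0xE2F5 = 0x14587 → wrap carry → 0x4588
One's-complement sum = 0x4588.
Checksum = ~0x4588 & 0xFFFF = 0xBA77.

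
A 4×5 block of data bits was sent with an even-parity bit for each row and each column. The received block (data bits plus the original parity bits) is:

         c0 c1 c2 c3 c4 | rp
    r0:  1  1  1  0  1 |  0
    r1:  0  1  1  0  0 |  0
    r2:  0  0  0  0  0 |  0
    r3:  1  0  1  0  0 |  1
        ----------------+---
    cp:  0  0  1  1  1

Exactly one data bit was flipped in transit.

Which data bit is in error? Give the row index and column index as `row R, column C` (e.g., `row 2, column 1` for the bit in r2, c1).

row 3, column 3

Recompute each row's even parity and compare to rp:
  r0: data parity 0, sent rp 0 → ok
  r1: data parity 0, sent rp 0 → ok
  r2: data parity 0, sent rp 0 → ok
  r3: data parity 0, sent rp 1 → mismatch
Recompute each column's even parity and compare to cp:
  c0: data parity 0, sent cp 0 → ok
  c1: data parity 0, sent cp 0 → ok
  c2: data parity 1, sent cp 1 → ok
  c3: data parity 0, sent cp 1 → mismatch
  c4: data parity 1, sent cp 1 → ok
Exactly one row (r3) and one column (c3) fail → the flipped bit is at their intersection.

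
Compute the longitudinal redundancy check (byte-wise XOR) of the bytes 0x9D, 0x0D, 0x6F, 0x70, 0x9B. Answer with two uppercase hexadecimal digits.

14

XOR the bytes together:
  start with 0x9D
  0x9D ⊕ 0x0D = 0x90
  0x90 ⊕ 0x6F = 0xFF
  0xFF ⊕ 0x70 = 0x8F
  0x8F ⊕ 0x9B = 0x14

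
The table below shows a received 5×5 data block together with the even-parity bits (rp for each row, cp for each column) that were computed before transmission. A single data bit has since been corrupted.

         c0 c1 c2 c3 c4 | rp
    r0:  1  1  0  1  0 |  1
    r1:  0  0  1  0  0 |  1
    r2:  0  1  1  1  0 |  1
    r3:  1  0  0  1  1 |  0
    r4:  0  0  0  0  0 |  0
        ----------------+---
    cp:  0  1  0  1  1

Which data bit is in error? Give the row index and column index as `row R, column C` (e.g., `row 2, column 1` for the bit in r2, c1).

Recompute each row's even parity and compare to rp:
  r0: data parity 1, sent rp 1 → ok
  r1: data parity 1, sent rp 1 → ok
  r2: data parity 1, sent rp 1 → ok
  r3: data parity 1, sent rp 0 → mismatch
  r4: data parity 0, sent rp 0 → ok
Recompute each column's even parity and compare to cp:
  c0: data parity 0, sent cp 0 → ok
  c1: data parity 0, sent cp 1 → mismatch
  c2: data parity 0, sent cp 0 → ok
  c3: data parity 1, sent cp 1 → ok
  c4: data parity 1, sent cp 1 → ok
Exactly one row (r3) and one column (c1) fail → the flipped bit is at their intersection.

row 3, column 1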